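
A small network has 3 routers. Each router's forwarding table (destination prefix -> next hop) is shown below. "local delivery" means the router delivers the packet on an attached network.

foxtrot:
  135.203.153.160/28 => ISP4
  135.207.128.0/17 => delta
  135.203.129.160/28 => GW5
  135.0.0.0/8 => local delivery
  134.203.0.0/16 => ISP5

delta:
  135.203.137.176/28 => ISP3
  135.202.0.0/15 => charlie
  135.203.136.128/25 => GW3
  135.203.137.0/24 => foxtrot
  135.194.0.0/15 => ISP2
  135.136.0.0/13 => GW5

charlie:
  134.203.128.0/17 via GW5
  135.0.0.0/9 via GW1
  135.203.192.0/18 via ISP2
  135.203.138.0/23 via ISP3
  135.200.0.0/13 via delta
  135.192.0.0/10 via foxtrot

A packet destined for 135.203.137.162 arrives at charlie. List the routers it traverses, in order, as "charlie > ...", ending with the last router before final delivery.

At charlie: longest match for 135.203.137.162 is 135.200.0.0/13 -> delta
At delta: longest match for 135.203.137.162 is 135.203.137.0/24 -> foxtrot
At foxtrot: longest match for 135.203.137.162 is 135.0.0.0/8 -> local delivery

charlie > delta > foxtrot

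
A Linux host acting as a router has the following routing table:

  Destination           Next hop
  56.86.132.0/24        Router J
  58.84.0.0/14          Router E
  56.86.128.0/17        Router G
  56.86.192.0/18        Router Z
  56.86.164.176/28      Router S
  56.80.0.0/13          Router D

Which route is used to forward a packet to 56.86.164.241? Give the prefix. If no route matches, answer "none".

Entries matching 56.86.164.241:
  56.80.0.0/13 (56.80.0.0 - 56.87.255.255)
  56.86.128.0/17 (56.86.128.0 - 56.86.255.255)
Most specific is 56.86.128.0/17.

56.86.128.0/17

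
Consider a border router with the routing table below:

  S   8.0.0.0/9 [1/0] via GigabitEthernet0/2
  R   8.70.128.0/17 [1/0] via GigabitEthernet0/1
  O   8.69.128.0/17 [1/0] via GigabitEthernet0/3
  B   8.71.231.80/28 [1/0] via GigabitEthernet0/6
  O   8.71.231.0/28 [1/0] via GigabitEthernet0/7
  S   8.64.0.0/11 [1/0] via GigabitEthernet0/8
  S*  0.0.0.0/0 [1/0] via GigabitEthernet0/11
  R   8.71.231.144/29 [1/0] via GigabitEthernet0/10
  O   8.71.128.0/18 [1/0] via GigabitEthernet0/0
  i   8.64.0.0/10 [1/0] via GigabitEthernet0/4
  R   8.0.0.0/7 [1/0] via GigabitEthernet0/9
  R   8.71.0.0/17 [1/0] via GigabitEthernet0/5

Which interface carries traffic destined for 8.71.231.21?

Routes whose prefix contains 8.71.231.21:
  0.0.0.0/0 (default, matches everything) -> GigabitEthernet0/11
  8.0.0.0/7 (8.0.0.0 - 9.255.255.255) -> GigabitEthernet0/9
  8.0.0.0/9 (8.0.0.0 - 8.127.255.255) -> GigabitEthernet0/2
  8.64.0.0/10 (8.64.0.0 - 8.127.255.255) -> GigabitEthernet0/4
  8.64.0.0/11 (8.64.0.0 - 8.95.255.255) -> GigabitEthernet0/8
More-specific entries that do NOT match:
  8.71.231.144/29 (8.71.231.144 - 8.71.231.151) does not contain 8.71.231.21
  8.71.231.80/28 (8.71.231.80 - 8.71.231.95) does not contain 8.71.231.21
  8.71.231.0/28 (8.71.231.0 - 8.71.231.15) does not contain 8.71.231.21
  8.71.128.0/18 (8.71.128.0 - 8.71.191.255) does not contain 8.71.231.21
  8.70.128.0/17 (8.70.128.0 - 8.70.255.255) does not contain 8.71.231.21
  8.69.128.0/17 (8.69.128.0 - 8.69.255.255) does not contain 8.71.231.21
  8.71.0.0/17 (8.71.0.0 - 8.71.127.255) does not contain 8.71.231.21
Longest matching prefix is /11 -> interface GigabitEthernet0/8.

GigabitEthernet0/8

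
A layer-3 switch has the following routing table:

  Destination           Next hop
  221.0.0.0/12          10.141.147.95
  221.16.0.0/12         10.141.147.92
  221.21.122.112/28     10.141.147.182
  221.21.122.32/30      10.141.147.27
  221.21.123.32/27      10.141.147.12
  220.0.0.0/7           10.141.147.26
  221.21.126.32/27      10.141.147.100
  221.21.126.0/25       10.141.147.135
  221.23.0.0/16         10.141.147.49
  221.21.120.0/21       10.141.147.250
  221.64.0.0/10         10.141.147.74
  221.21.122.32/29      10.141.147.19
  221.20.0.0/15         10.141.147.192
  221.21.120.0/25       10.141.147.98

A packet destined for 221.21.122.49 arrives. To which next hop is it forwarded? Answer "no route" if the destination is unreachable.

Routes whose prefix contains 221.21.122.49:
  220.0.0.0/7 (220.0.0.0 - 221.255.255.255) -> 10.141.147.26
  221.16.0.0/12 (221.16.0.0 - 221.31.255.255) -> 10.141.147.92
  221.20.0.0/15 (221.20.0.0 - 221.21.255.255) -> 10.141.147.192
  221.21.120.0/21 (221.21.120.0 - 221.21.127.255) -> 10.141.147.250
More-specific entries that do NOT match:
  221.21.122.32/30 (221.21.122.32 - 221.21.122.35) does not contain 221.21.122.49
  221.21.122.32/29 (221.21.122.32 - 221.21.122.39) does not contain 221.21.122.49
  221.21.122.112/28 (221.21.122.112 - 221.21.122.127) does not contain 221.21.122.49
  221.21.123.32/27 (221.21.123.32 - 221.21.123.63) does not contain 221.21.122.49
  221.21.126.32/27 (221.21.126.32 - 221.21.126.63) does not contain 221.21.122.49
  221.21.126.0/25 (221.21.126.0 - 221.21.126.127) does not contain 221.21.122.49
  221.21.120.0/25 (221.21.120.0 - 221.21.120.127) does not contain 221.21.122.49
Longest matching prefix is /21 -> next hop 10.141.147.250.

10.141.147.250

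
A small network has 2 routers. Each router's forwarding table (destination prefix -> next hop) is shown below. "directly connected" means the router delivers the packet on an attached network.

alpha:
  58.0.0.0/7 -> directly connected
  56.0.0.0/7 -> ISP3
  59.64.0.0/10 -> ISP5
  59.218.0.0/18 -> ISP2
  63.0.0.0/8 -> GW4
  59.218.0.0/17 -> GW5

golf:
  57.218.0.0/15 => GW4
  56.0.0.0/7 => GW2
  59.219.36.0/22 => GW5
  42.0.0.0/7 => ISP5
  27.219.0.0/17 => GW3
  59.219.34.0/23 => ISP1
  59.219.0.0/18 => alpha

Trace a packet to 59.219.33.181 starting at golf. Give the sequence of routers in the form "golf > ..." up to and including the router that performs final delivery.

At golf: longest match for 59.219.33.181 is 59.219.0.0/18 -> alpha
At alpha: longest match for 59.219.33.181 is 58.0.0.0/7 -> directly connected

golf > alpha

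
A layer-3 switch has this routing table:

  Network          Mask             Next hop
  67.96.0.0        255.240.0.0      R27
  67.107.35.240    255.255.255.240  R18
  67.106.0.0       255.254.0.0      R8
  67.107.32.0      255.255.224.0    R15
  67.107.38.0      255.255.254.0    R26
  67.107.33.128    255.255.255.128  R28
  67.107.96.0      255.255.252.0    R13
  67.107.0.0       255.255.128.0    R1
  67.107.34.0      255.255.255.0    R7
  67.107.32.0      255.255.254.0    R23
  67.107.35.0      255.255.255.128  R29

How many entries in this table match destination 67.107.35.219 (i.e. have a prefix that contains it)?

4

Prefixes containing 67.107.35.219:
  67.96.0.0/12 (67.96.0.0 - 67.111.255.255)
  67.106.0.0/15 (67.106.0.0 - 67.107.255.255)
  67.107.0.0/17 (67.107.0.0 - 67.107.127.255)
  67.107.32.0/19 (67.107.32.0 - 67.107.63.255)
Total matching entries: 4.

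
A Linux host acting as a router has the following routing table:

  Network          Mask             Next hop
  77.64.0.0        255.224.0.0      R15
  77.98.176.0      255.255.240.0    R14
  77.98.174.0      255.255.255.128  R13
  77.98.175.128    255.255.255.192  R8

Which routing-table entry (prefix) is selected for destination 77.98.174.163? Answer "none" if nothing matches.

none

77.98.174.163 is outside every listed prefix and there is no default route.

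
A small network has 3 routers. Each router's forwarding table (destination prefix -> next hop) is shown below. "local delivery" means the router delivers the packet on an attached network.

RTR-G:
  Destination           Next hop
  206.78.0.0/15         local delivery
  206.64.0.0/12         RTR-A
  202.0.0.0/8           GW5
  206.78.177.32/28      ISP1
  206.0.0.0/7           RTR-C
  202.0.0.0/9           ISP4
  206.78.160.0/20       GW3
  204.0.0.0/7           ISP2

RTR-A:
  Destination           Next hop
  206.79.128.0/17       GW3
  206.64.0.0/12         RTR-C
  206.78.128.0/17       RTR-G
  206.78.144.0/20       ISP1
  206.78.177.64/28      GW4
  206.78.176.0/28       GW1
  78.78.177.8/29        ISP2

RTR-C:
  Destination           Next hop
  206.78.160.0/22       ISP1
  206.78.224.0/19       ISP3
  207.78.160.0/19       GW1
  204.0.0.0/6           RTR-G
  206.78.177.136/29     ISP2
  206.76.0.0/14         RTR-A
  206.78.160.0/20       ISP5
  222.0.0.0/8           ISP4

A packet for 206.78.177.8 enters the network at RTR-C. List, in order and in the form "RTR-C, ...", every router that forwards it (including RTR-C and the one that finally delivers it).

RTR-C, RTR-A, RTR-G

At RTR-C: longest match for 206.78.177.8 is 206.76.0.0/14 -> RTR-A
At RTR-A: longest match for 206.78.177.8 is 206.78.128.0/17 -> RTR-G
At RTR-G: longest match for 206.78.177.8 is 206.78.0.0/15 -> local delivery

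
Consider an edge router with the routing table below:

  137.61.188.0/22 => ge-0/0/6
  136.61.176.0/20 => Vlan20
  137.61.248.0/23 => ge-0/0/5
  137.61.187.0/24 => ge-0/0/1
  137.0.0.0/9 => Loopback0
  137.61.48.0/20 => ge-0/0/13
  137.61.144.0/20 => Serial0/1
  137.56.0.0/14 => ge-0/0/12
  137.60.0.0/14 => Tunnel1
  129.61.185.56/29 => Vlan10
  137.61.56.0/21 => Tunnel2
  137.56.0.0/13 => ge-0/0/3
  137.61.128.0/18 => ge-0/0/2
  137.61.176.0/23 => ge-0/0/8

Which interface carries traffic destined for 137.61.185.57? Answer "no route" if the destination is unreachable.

Routes whose prefix contains 137.61.185.57:
  137.0.0.0/9 (137.0.0.0 - 137.127.255.255) -> Loopback0
  137.56.0.0/13 (137.56.0.0 - 137.63.255.255) -> ge-0/0/3
  137.60.0.0/14 (137.60.0.0 - 137.63.255.255) -> Tunnel1
  137.61.128.0/18 (137.61.128.0 - 137.61.191.255) -> ge-0/0/2
More-specific entries that do NOT match:
  129.61.185.56/29 (129.61.185.56 - 129.61.185.63) does not contain 137.61.185.57
  137.61.187.0/24 (137.61.187.0 - 137.61.187.255) does not contain 137.61.185.57
  137.61.248.0/23 (137.61.248.0 - 137.61.249.255) does not contain 137.61.185.57
  137.61.176.0/23 (137.61.176.0 - 137.61.177.255) does not contain 137.61.185.57
  137.61.188.0/22 (137.61.188.0 - 137.61.191.255) does not contain 137.61.185.57
  137.61.56.0/21 (137.61.56.0 - 137.61.63.255) does not contain 137.61.185.57
  136.61.176.0/20 (136.61.176.0 - 136.61.191.255) does not contain 137.61.185.57
  137.61.48.0/20 (137.61.48.0 - 137.61.63.255) does not contain 137.61.185.57
  137.61.144.0/20 (137.61.144.0 - 137.61.159.255) does not contain 137.61.185.57
Longest matching prefix is /18 -> interface ge-0/0/2.

ge-0/0/2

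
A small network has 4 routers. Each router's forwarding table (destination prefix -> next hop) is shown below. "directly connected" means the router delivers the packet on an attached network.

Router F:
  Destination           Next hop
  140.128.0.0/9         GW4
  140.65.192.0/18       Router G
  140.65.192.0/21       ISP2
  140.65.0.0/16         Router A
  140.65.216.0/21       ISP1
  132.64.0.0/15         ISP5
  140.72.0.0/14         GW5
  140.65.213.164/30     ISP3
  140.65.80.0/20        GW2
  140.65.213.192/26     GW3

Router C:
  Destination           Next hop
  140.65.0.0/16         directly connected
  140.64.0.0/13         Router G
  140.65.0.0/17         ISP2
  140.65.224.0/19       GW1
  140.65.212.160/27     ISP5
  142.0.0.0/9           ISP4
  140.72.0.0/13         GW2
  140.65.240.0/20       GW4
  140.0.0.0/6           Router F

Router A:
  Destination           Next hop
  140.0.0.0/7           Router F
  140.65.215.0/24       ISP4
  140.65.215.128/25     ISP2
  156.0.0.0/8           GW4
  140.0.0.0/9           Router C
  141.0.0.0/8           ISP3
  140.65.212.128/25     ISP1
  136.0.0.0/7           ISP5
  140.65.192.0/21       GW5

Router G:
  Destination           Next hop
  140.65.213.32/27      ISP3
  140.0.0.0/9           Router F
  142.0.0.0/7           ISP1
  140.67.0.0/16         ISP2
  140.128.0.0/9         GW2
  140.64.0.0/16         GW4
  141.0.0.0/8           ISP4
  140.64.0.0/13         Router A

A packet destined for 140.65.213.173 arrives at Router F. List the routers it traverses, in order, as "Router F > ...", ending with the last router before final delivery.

At Router F: longest match for 140.65.213.173 is 140.65.192.0/18 -> Router G
At Router G: longest match for 140.65.213.173 is 140.64.0.0/13 -> Router A
At Router A: longest match for 140.65.213.173 is 140.0.0.0/9 -> Router C
At Router C: longest match for 140.65.213.173 is 140.65.0.0/16 -> directly connected

Router F > Router G > Router A > Router C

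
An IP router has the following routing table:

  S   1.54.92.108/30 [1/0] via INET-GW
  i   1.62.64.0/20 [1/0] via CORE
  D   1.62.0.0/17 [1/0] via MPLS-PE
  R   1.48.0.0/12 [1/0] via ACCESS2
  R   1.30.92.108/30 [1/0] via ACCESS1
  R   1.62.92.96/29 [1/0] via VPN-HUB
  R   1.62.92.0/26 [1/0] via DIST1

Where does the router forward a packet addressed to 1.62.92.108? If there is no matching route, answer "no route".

Routes whose prefix contains 1.62.92.108:
  1.48.0.0/12 (1.48.0.0 - 1.63.255.255) -> ACCESS2
  1.62.0.0/17 (1.62.0.0 - 1.62.127.255) -> MPLS-PE
More-specific entries that do NOT match:
  1.54.92.108/30 (1.54.92.108 - 1.54.92.111) does not contain 1.62.92.108
  1.30.92.108/30 (1.30.92.108 - 1.30.92.111) does not contain 1.62.92.108
  1.62.92.96/29 (1.62.92.96 - 1.62.92.103) does not contain 1.62.92.108
  1.62.92.0/26 (1.62.92.0 - 1.62.92.63) does not contain 1.62.92.108
  1.62.64.0/20 (1.62.64.0 - 1.62.79.255) does not contain 1.62.92.108
Longest matching prefix is /17 -> next hop MPLS-PE.

MPLS-PE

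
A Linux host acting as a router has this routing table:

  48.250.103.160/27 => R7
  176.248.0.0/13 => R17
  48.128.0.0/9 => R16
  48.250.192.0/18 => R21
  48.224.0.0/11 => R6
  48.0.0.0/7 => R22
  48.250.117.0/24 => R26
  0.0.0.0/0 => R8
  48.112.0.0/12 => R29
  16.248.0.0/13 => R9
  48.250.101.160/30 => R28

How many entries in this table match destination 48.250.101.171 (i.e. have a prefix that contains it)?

4

Prefixes containing 48.250.101.171:
  0.0.0.0/0 (default, matches everything)
  48.0.0.0/7 (48.0.0.0 - 49.255.255.255)
  48.128.0.0/9 (48.128.0.0 - 48.255.255.255)
  48.224.0.0/11 (48.224.0.0 - 48.255.255.255)
Total matching entries: 4.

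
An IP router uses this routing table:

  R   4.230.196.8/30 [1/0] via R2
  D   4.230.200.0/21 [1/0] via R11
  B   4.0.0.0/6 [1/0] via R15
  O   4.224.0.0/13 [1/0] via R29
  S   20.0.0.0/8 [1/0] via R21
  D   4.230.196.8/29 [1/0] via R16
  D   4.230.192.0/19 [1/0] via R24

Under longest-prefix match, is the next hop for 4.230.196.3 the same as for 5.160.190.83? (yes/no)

4.230.196.3: longest match 4.230.192.0/19 -> R24
5.160.190.83: longest match 4.0.0.0/6 -> R15

no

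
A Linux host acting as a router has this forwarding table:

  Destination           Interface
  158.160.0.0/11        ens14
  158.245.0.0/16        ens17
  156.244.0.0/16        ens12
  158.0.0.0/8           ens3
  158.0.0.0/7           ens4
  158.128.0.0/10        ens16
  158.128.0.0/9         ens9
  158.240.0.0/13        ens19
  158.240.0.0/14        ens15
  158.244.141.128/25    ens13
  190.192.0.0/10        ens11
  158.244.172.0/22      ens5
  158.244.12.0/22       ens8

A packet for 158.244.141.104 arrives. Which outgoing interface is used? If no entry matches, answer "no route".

ens19

Routes whose prefix contains 158.244.141.104:
  158.0.0.0/7 (158.0.0.0 - 159.255.255.255) -> ens4
  158.0.0.0/8 (158.0.0.0 - 158.255.255.255) -> ens3
  158.128.0.0/9 (158.128.0.0 - 158.255.255.255) -> ens9
  158.240.0.0/13 (158.240.0.0 - 158.247.255.255) -> ens19
More-specific entries that do NOT match:
  158.244.141.128/25 (158.244.141.128 - 158.244.141.255) does not contain 158.244.141.104
  158.244.172.0/22 (158.244.172.0 - 158.244.175.255) does not contain 158.244.141.104
  158.244.12.0/22 (158.244.12.0 - 158.244.15.255) does not contain 158.244.141.104
  158.245.0.0/16 (158.245.0.0 - 158.245.255.255) does not contain 158.244.141.104
  156.244.0.0/16 (156.244.0.0 - 156.244.255.255) does not contain 158.244.141.104
  158.240.0.0/14 (158.240.0.0 - 158.243.255.255) does not contain 158.244.141.104
Longest matching prefix is /13 -> interface ens19.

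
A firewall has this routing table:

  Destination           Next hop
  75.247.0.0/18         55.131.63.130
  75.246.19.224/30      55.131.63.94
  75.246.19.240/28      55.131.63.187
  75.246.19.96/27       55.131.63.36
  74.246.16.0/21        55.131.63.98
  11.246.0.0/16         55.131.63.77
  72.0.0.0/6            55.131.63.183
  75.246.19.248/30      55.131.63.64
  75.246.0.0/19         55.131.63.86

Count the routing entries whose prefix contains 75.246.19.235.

Prefixes containing 75.246.19.235:
  72.0.0.0/6 (72.0.0.0 - 75.255.255.255)
  75.246.0.0/19 (75.246.0.0 - 75.246.31.255)
Total matching entries: 2.

2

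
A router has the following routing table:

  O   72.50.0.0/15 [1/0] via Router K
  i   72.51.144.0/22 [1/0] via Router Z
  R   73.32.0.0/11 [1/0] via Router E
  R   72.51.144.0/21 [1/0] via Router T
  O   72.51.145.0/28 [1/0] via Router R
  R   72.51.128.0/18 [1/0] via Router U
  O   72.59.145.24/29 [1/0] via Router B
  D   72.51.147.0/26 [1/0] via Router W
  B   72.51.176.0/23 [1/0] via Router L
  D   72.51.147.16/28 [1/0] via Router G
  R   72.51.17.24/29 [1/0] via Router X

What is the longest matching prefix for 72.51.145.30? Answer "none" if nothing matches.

72.51.144.0/22

Entries matching 72.51.145.30:
  72.50.0.0/15 (72.50.0.0 - 72.51.255.255)
  72.51.128.0/18 (72.51.128.0 - 72.51.191.255)
  72.51.144.0/21 (72.51.144.0 - 72.51.151.255)
  72.51.144.0/22 (72.51.144.0 - 72.51.147.255)
Most specific is 72.51.144.0/22.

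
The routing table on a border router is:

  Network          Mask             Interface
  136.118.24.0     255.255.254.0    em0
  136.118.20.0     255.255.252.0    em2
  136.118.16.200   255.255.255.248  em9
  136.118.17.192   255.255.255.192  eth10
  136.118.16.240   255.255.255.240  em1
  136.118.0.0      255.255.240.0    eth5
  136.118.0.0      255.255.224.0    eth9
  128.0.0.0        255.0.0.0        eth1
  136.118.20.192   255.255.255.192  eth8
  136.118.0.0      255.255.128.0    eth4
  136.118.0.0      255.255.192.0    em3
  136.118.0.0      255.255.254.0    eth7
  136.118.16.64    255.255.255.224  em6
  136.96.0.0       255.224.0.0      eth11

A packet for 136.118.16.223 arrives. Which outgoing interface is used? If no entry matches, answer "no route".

eth9

Routes whose prefix contains 136.118.16.223:
  136.96.0.0/11 (136.96.0.0 - 136.127.255.255) -> eth11
  136.118.0.0/17 (136.118.0.0 - 136.118.127.255) -> eth4
  136.118.0.0/18 (136.118.0.0 - 136.118.63.255) -> em3
  136.118.0.0/19 (136.118.0.0 - 136.118.31.255) -> eth9
More-specific entries that do NOT match:
  136.118.16.200/29 (136.118.16.200 - 136.118.16.207) does not contain 136.118.16.223
  136.118.16.240/28 (136.118.16.240 - 136.118.16.255) does not contain 136.118.16.223
  136.118.16.64/27 (136.118.16.64 - 136.118.16.95) does not contain 136.118.16.223
  136.118.17.192/26 (136.118.17.192 - 136.118.17.255) does not contain 136.118.16.223
  136.118.20.192/26 (136.118.20.192 - 136.118.20.255) does not contain 136.118.16.223
  136.118.24.0/23 (136.118.24.0 - 136.118.25.255) does not contain 136.118.16.223
  136.118.0.0/23 (136.118.0.0 - 136.118.1.255) does not contain 136.118.16.223
  136.118.20.0/22 (136.118.20.0 - 136.118.23.255) does not contain 136.118.16.223
  136.118.0.0/20 (136.118.0.0 - 136.118.15.255) does not contain 136.118.16.223
Longest matching prefix is /19 -> interface eth9.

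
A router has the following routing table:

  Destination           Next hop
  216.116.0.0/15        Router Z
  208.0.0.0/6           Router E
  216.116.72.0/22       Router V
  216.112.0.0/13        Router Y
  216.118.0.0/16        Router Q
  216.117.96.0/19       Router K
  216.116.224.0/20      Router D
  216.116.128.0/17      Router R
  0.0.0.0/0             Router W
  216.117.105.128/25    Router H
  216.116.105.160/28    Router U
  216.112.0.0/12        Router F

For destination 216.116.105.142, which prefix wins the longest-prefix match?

Entries matching 216.116.105.142:
  0.0.0.0/0 (default, matches everything)
  216.112.0.0/12 (216.112.0.0 - 216.127.255.255)
  216.112.0.0/13 (216.112.0.0 - 216.119.255.255)
  216.116.0.0/15 (216.116.0.0 - 216.117.255.255)
Most specific is 216.116.0.0/15.

216.116.0.0/15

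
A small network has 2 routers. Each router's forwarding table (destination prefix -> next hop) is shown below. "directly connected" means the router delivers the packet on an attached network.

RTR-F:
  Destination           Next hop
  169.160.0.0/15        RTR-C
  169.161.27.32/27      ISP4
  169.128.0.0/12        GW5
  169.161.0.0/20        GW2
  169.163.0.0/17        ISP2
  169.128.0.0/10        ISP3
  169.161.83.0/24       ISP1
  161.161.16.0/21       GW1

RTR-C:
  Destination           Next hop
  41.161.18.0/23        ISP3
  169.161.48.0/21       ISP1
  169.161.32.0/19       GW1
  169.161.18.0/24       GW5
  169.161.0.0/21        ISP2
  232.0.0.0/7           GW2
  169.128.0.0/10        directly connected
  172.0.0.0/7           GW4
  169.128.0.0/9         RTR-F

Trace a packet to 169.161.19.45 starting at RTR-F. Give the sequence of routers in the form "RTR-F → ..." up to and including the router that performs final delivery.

At RTR-F: longest match for 169.161.19.45 is 169.160.0.0/15 -> RTR-C
At RTR-C: longest match for 169.161.19.45 is 169.128.0.0/10 -> directly connected

RTR-F → RTR-C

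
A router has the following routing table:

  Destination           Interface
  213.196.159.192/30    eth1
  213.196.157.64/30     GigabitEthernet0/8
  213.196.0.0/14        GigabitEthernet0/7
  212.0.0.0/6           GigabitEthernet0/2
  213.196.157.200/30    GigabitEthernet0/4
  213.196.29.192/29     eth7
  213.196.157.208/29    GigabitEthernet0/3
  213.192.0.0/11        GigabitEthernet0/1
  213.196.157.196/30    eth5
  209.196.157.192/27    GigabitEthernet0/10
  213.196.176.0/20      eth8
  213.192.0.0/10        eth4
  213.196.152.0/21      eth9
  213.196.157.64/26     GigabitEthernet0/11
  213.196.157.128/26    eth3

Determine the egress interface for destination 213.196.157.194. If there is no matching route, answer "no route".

eth9

Routes whose prefix contains 213.196.157.194:
  212.0.0.0/6 (212.0.0.0 - 215.255.255.255) -> GigabitEthernet0/2
  213.192.0.0/10 (213.192.0.0 - 213.255.255.255) -> eth4
  213.192.0.0/11 (213.192.0.0 - 213.223.255.255) -> GigabitEthernet0/1
  213.196.0.0/14 (213.196.0.0 - 213.199.255.255) -> GigabitEthernet0/7
  213.196.152.0/21 (213.196.152.0 - 213.196.159.255) -> eth9
More-specific entries that do NOT match:
  213.196.159.192/30 (213.196.159.192 - 213.196.159.195) does not contain 213.196.157.194
  213.196.157.64/30 (213.196.157.64 - 213.196.157.67) does not contain 213.196.157.194
  213.196.157.200/30 (213.196.157.200 - 213.196.157.203) does not contain 213.196.157.194
  213.196.157.196/30 (213.196.157.196 - 213.196.157.199) does not contain 213.196.157.194
  213.196.29.192/29 (213.196.29.192 - 213.196.29.199) does not contain 213.196.157.194
  213.196.157.208/29 (213.196.157.208 - 213.196.157.215) does not contain 213.196.157.194
  209.196.157.192/27 (209.196.157.192 - 209.196.157.223) does not contain 213.196.157.194
  213.196.157.64/26 (213.196.157.64 - 213.196.157.127) does not contain 213.196.157.194
  213.196.157.128/26 (213.196.157.128 - 213.196.157.191) does not contain 213.196.157.194
Longest matching prefix is /21 -> interface eth9.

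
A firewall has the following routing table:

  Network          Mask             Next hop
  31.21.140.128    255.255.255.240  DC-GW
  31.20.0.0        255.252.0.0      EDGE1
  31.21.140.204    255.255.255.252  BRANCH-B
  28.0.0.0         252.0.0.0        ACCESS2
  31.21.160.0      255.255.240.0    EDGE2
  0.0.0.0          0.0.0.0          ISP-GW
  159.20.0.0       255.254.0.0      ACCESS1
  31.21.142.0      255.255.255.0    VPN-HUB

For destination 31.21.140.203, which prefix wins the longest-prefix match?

31.20.0.0/14

Entries matching 31.21.140.203:
  0.0.0.0/0 (default, matches everything)
  28.0.0.0/6 (28.0.0.0 - 31.255.255.255)
  31.20.0.0/14 (31.20.0.0 - 31.23.255.255)
Most specific is 31.20.0.0/14.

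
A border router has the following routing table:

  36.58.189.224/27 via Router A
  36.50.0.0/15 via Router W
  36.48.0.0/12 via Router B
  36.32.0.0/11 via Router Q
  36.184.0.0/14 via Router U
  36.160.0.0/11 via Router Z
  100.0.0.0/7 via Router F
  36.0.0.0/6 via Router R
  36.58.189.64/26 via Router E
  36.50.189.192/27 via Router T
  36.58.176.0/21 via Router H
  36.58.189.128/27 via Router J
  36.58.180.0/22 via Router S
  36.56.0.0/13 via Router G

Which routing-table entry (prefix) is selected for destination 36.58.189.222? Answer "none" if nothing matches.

Entries matching 36.58.189.222:
  36.0.0.0/6 (36.0.0.0 - 39.255.255.255)
  36.32.0.0/11 (36.32.0.0 - 36.63.255.255)
  36.48.0.0/12 (36.48.0.0 - 36.63.255.255)
  36.56.0.0/13 (36.56.0.0 - 36.63.255.255)
Most specific is 36.56.0.0/13.

36.56.0.0/13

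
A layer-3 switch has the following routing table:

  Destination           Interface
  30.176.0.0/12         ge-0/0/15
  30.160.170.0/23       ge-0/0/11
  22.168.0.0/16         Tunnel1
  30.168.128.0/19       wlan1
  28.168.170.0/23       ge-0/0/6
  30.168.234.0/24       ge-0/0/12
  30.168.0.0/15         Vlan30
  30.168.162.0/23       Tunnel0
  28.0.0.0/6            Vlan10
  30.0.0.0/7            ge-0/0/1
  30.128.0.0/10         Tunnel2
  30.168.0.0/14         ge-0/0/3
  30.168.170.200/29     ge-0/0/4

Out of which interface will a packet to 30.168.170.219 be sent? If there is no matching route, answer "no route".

Vlan30

Routes whose prefix contains 30.168.170.219:
  28.0.0.0/6 (28.0.0.0 - 31.255.255.255) -> Vlan10
  30.0.0.0/7 (30.0.0.0 - 31.255.255.255) -> ge-0/0/1
  30.128.0.0/10 (30.128.0.0 - 30.191.255.255) -> Tunnel2
  30.168.0.0/14 (30.168.0.0 - 30.171.255.255) -> ge-0/0/3
  30.168.0.0/15 (30.168.0.0 - 30.169.255.255) -> Vlan30
More-specific entries that do NOT match:
  30.168.170.200/29 (30.168.170.200 - 30.168.170.207) does not contain 30.168.170.219
  30.168.234.0/24 (30.168.234.0 - 30.168.234.255) does not contain 30.168.170.219
  30.160.170.0/23 (30.160.170.0 - 30.160.171.255) does not contain 30.168.170.219
  28.168.170.0/23 (28.168.170.0 - 28.168.171.255) does not contain 30.168.170.219
  30.168.162.0/23 (30.168.162.0 - 30.168.163.255) does not contain 30.168.170.219
  30.168.128.0/19 (30.168.128.0 - 30.168.159.255) does not contain 30.168.170.219
  22.168.0.0/16 (22.168.0.0 - 22.168.255.255) does not contain 30.168.170.219
Longest matching prefix is /15 -> interface Vlan30.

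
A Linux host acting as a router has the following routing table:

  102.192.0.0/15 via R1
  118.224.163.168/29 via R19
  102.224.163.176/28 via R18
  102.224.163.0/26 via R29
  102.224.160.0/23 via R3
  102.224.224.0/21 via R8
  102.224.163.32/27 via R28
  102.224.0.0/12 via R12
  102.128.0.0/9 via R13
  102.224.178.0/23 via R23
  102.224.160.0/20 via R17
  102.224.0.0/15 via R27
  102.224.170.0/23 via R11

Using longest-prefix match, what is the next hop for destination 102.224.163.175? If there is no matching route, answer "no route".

R17

Routes whose prefix contains 102.224.163.175:
  102.128.0.0/9 (102.128.0.0 - 102.255.255.255) -> R13
  102.224.0.0/12 (102.224.0.0 - 102.239.255.255) -> R12
  102.224.0.0/15 (102.224.0.0 - 102.225.255.255) -> R27
  102.224.160.0/20 (102.224.160.0 - 102.224.175.255) -> R17
More-specific entries that do NOT match:
  118.224.163.168/29 (118.224.163.168 - 118.224.163.175) does not contain 102.224.163.175
  102.224.163.176/28 (102.224.163.176 - 102.224.163.191) does not contain 102.224.163.175
  102.224.163.32/27 (102.224.163.32 - 102.224.163.63) does not contain 102.224.163.175
  102.224.163.0/26 (102.224.163.0 - 102.224.163.63) does not contain 102.224.163.175
  102.224.160.0/23 (102.224.160.0 - 102.224.161.255) does not contain 102.224.163.175
  102.224.178.0/23 (102.224.178.0 - 102.224.179.255) does not contain 102.224.163.175
  102.224.170.0/23 (102.224.170.0 - 102.224.171.255) does not contain 102.224.163.175
  102.224.224.0/21 (102.224.224.0 - 102.224.231.255) does not contain 102.224.163.175
Longest matching prefix is /20 -> next hop R17.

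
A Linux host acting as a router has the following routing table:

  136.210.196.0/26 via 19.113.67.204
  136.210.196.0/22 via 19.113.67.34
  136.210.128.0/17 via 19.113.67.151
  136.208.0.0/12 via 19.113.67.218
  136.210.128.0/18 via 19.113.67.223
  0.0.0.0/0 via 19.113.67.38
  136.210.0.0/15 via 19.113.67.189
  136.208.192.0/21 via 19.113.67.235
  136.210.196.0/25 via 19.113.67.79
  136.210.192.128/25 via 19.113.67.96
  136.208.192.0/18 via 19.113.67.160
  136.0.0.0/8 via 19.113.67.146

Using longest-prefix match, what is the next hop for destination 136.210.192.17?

Routes whose prefix contains 136.210.192.17:
  0.0.0.0/0 (default, matches everything) -> 19.113.67.38
  136.0.0.0/8 (136.0.0.0 - 136.255.255.255) -> 19.113.67.146
  136.208.0.0/12 (136.208.0.0 - 136.223.255.255) -> 19.113.67.218
  136.210.0.0/15 (136.210.0.0 - 136.211.255.255) -> 19.113.67.189
  136.210.128.0/17 (136.210.128.0 - 136.210.255.255) -> 19.113.67.151
More-specific entries that do NOT match:
  136.210.196.0/26 (136.210.196.0 - 136.210.196.63) does not contain 136.210.192.17
  136.210.196.0/25 (136.210.196.0 - 136.210.196.127) does not contain 136.210.192.17
  136.210.192.128/25 (136.210.192.128 - 136.210.192.255) does not contain 136.210.192.17
  136.210.196.0/22 (136.210.196.0 - 136.210.199.255) does not contain 136.210.192.17
  136.208.192.0/21 (136.208.192.0 - 136.208.199.255) does not contain 136.210.192.17
  136.210.128.0/18 (136.210.128.0 - 136.210.191.255) does not contain 136.210.192.17
  136.208.192.0/18 (136.208.192.0 - 136.208.255.255) does not contain 136.210.192.17
Longest matching prefix is /17 -> next hop 19.113.67.151.

19.113.67.151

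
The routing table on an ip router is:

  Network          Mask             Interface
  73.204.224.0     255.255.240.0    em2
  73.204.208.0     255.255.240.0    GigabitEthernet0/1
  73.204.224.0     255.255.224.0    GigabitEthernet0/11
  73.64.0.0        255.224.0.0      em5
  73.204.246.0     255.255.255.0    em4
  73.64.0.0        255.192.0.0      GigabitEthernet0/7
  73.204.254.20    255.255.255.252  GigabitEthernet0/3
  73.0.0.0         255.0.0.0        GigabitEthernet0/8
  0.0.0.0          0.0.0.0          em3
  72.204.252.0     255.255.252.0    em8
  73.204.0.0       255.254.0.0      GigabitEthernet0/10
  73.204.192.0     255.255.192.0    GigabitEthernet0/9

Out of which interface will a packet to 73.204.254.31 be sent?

Routes whose prefix contains 73.204.254.31:
  0.0.0.0/0 (default, matches everything) -> em3
  73.0.0.0/8 (73.0.0.0 - 73.255.255.255) -> GigabitEthernet0/8
  73.204.0.0/15 (73.204.0.0 - 73.205.255.255) -> GigabitEthernet0/10
  73.204.192.0/18 (73.204.192.0 - 73.204.255.255) -> GigabitEthernet0/9
  73.204.224.0/19 (73.204.224.0 - 73.204.255.255) -> GigabitEthernet0/11
More-specific entries that do NOT match:
  73.204.254.20/30 (73.204.254.20 - 73.204.254.23) does not contain 73.204.254.31
  73.204.246.0/24 (73.204.246.0 - 73.204.246.255) does not contain 73.204.254.31
  72.204.252.0/22 (72.204.252.0 - 72.204.255.255) does not contain 73.204.254.31
  73.204.224.0/20 (73.204.224.0 - 73.204.239.255) does not contain 73.204.254.31
  73.204.208.0/20 (73.204.208.0 - 73.204.223.255) does not contain 73.204.254.31
Longest matching prefix is /19 -> interface GigabitEthernet0/11.

GigabitEthernet0/11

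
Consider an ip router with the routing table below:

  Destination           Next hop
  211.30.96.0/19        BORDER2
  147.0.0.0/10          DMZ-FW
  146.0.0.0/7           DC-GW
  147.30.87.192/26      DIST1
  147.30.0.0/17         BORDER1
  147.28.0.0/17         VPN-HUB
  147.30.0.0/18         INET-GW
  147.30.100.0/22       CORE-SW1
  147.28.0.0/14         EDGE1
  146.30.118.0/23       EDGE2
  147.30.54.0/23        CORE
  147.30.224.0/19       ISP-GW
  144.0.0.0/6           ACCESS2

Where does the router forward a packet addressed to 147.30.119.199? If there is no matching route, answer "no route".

Routes whose prefix contains 147.30.119.199:
  144.0.0.0/6 (144.0.0.0 - 147.255.255.255) -> ACCESS2
  146.0.0.0/7 (146.0.0.0 - 147.255.255.255) -> DC-GW
  147.0.0.0/10 (147.0.0.0 - 147.63.255.255) -> DMZ-FW
  147.28.0.0/14 (147.28.0.0 - 147.31.255.255) -> EDGE1
  147.30.0.0/17 (147.30.0.0 - 147.30.127.255) -> BORDER1
More-specific entries that do NOT match:
  147.30.87.192/26 (147.30.87.192 - 147.30.87.255) does not contain 147.30.119.199
  146.30.118.0/23 (146.30.118.0 - 146.30.119.255) does not contain 147.30.119.199
  147.30.54.0/23 (147.30.54.0 - 147.30.55.255) does not contain 147.30.119.199
  147.30.100.0/22 (147.30.100.0 - 147.30.103.255) does not contain 147.30.119.199
  211.30.96.0/19 (211.30.96.0 - 211.30.127.255) does not contain 147.30.119.199
  147.30.224.0/19 (147.30.224.0 - 147.30.255.255) does not contain 147.30.119.199
  147.30.0.0/18 (147.30.0.0 - 147.30.63.255) does not contain 147.30.119.199
Longest matching prefix is /17 -> next hop BORDER1.

BORDER1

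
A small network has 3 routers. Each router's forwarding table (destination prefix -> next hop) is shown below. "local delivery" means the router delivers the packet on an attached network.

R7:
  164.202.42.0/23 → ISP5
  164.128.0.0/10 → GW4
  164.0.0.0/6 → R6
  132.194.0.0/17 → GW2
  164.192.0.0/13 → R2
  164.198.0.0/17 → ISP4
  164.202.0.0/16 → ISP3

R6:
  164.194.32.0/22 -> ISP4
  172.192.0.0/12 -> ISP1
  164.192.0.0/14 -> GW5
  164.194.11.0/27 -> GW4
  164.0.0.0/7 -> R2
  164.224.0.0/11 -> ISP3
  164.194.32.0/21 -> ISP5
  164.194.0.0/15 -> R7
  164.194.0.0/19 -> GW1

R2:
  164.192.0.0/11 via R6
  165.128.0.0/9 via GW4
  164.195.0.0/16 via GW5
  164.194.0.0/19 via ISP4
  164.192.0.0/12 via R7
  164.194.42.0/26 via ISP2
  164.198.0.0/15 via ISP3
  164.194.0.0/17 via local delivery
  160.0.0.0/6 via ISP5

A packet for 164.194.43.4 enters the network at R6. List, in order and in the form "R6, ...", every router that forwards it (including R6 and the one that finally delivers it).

R6, R7, R2

At R6: longest match for 164.194.43.4 is 164.194.0.0/15 -> R7
At R7: longest match for 164.194.43.4 is 164.192.0.0/13 -> R2
At R2: longest match for 164.194.43.4 is 164.194.0.0/17 -> local delivery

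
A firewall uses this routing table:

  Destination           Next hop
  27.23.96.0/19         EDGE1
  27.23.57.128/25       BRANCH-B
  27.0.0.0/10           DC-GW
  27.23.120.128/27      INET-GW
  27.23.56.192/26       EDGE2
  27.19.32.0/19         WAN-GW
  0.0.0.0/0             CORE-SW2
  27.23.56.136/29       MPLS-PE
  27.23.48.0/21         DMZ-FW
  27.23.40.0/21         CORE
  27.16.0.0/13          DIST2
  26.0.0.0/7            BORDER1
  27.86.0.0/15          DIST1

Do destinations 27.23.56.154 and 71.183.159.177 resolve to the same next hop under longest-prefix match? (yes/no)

no

27.23.56.154: longest match 27.16.0.0/13 -> DIST2
71.183.159.177: longest match 0.0.0.0/0 -> CORE-SW2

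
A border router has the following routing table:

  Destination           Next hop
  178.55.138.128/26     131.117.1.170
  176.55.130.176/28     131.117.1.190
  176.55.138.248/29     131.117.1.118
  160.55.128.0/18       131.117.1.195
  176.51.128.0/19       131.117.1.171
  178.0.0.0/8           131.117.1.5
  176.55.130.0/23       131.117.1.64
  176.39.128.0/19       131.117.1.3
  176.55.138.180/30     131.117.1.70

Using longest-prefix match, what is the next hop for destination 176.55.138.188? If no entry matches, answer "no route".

no route

No entry's prefix contains 176.55.138.188; there is no default route.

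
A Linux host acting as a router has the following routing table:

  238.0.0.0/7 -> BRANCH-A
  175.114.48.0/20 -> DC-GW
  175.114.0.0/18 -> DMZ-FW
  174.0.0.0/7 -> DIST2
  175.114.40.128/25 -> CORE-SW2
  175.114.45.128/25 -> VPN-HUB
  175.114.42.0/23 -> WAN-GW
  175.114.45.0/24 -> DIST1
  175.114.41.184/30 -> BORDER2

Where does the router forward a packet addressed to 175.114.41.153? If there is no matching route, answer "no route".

Routes whose prefix contains 175.114.41.153:
  174.0.0.0/7 (174.0.0.0 - 175.255.255.255) -> DIST2
  175.114.0.0/18 (175.114.0.0 - 175.114.63.255) -> DMZ-FW
More-specific entries that do NOT match:
  175.114.41.184/30 (175.114.41.184 - 175.114.41.187) does not contain 175.114.41.153
  175.114.40.128/25 (175.114.40.128 - 175.114.40.255) does not contain 175.114.41.153
  175.114.45.128/25 (175.114.45.128 - 175.114.45.255) does not contain 175.114.41.153
  175.114.45.0/24 (175.114.45.0 - 175.114.45.255) does not contain 175.114.41.153
  175.114.42.0/23 (175.114.42.0 - 175.114.43.255) does not contain 175.114.41.153
  175.114.48.0/20 (175.114.48.0 - 175.114.63.255) does not contain 175.114.41.153
Longest matching prefix is /18 -> next hop DMZ-FW.

DMZ-FW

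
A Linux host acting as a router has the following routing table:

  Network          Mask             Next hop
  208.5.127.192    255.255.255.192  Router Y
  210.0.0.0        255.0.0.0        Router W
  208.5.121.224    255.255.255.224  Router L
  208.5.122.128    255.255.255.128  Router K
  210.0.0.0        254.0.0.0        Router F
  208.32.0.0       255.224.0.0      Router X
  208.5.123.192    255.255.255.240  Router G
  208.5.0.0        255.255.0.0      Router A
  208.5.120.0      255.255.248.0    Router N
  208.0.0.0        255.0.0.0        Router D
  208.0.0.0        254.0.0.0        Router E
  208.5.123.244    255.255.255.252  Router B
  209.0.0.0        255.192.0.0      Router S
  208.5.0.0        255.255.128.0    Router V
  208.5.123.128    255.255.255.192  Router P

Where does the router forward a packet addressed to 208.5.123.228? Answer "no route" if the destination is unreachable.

Routes whose prefix contains 208.5.123.228:
  208.0.0.0/7 (208.0.0.0 - 209.255.255.255) -> Router E
  208.0.0.0/8 (208.0.0.0 - 208.255.255.255) -> Router D
  208.5.0.0/16 (208.5.0.0 - 208.5.255.255) -> Router A
  208.5.0.0/17 (208.5.0.0 - 208.5.127.255) -> Router V
  208.5.120.0/21 (208.5.120.0 - 208.5.127.255) -> Router N
More-specific entries that do NOT match:
  208.5.123.244/30 (208.5.123.244 - 208.5.123.247) does not contain 208.5.123.228
  208.5.123.192/28 (208.5.123.192 - 208.5.123.207) does not contain 208.5.123.228
  208.5.121.224/27 (208.5.121.224 - 208.5.121.255) does not contain 208.5.123.228
  208.5.127.192/26 (208.5.127.192 - 208.5.127.255) does not contain 208.5.123.228
  208.5.123.128/26 (208.5.123.128 - 208.5.123.191) does not contain 208.5.123.228
  208.5.122.128/25 (208.5.122.128 - 208.5.122.255) does not contain 208.5.123.228
Longest matching prefix is /21 -> next hop Router N.

Router N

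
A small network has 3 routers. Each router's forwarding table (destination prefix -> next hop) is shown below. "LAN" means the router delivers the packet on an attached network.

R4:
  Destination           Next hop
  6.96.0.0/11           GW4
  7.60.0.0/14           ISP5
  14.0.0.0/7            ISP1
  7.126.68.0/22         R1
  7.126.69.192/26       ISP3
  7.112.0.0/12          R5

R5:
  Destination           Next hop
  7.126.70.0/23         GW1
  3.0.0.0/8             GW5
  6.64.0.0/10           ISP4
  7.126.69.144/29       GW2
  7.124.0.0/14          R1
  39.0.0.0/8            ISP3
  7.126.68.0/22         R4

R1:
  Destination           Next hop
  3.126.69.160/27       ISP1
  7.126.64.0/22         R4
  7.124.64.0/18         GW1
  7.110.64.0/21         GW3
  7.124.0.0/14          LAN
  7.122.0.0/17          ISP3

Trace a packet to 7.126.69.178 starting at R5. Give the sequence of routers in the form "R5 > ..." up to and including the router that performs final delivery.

At R5: longest match for 7.126.69.178 is 7.126.68.0/22 -> R4
At R4: longest match for 7.126.69.178 is 7.126.68.0/22 -> R1
At R1: longest match for 7.126.69.178 is 7.124.0.0/14 -> LAN

R5 > R4 > R1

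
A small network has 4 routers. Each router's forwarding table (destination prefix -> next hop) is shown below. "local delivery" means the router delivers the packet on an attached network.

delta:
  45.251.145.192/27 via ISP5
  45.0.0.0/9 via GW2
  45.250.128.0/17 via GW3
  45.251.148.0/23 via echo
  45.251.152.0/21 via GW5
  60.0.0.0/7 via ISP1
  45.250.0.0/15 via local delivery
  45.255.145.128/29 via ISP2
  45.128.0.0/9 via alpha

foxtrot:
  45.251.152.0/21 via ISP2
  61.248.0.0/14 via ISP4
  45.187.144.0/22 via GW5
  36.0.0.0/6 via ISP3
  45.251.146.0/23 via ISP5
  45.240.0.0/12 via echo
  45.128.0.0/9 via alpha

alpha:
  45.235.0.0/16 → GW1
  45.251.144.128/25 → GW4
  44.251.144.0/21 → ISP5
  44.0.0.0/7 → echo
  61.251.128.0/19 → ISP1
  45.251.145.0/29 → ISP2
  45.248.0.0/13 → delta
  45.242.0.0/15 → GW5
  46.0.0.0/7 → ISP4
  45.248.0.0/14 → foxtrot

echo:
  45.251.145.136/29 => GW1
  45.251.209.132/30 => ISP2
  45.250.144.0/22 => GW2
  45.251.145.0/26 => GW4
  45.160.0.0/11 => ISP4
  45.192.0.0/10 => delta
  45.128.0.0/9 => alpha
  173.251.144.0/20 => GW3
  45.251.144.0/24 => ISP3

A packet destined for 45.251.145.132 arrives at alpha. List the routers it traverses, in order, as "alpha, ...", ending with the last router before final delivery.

At alpha: longest match for 45.251.145.132 is 45.248.0.0/14 -> foxtrot
At foxtrot: longest match for 45.251.145.132 is 45.240.0.0/12 -> echo
At echo: longest match for 45.251.145.132 is 45.192.0.0/10 -> delta
At delta: longest match for 45.251.145.132 is 45.250.0.0/15 -> local delivery

alpha, foxtrot, echo, delta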